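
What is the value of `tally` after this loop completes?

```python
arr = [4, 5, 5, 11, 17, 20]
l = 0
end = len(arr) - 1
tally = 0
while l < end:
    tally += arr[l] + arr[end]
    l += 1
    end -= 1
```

Let's trace through this code step by step.

Initialize: arr = [4, 5, 5, 11, 17, 20]
Initialize: l = 0
Initialize: end = 5
Initialize: tally = 0
Entering loop: while l < end:
After iteration 1: l = 1, end = 4, tally = 24
After iteration 2: l = 2, end = 3, tally = 46
After iteration 3: l = 3, end = 2, tally = 62
Loop ends.

Final answer: 62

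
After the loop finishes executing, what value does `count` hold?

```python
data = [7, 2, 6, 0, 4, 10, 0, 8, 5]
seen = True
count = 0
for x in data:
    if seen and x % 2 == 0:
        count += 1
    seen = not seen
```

Let's trace through this code step by step.

Initialize: data = [7, 2, 6, 0, 4, 10, 0, 8, 5]
Initialize: seen = True
Initialize: count = 0
Entering loop: for x in data:
After iteration 1: x = 7, seen = False, count = 0
After iteration 2: x = 2, seen = True, count = 0
After iteration 3: x = 6, seen = False, count = 1
After iteration 4: x = 0, seen = True, count = 1
After iteration 5: x = 4, seen = False, count = 2
After iteration 6: x = 10, seen = True, count = 2
After iteration 7: x = 0, seen = False, count = 3
After iteration 8: x = 8, seen = True, count = 3
After iteration 9: x = 5, seen = False, count = 3
Loop ends.

Final answer: 3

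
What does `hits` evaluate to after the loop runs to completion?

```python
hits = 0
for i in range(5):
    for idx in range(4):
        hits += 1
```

Let's trace through this code step by step.

Initialize: hits = 0
Entering loop: for i in range(5):
After iteration 1: i = 0, hits = 4
After iteration 2: i = 1, hits = 8
After iteration 3: i = 2, hits = 12
After iteration 4: i = 3, hits = 16
After iteration 5: i = 4, hits = 20
Loop ends.

Final answer: 20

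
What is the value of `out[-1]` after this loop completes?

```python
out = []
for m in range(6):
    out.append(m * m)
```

Let's trace through this code step by step.

Initialize: out = []
Entering loop: for m in range(6):
After iteration 1: m = 0, out = [0]
After iteration 2: m = 1, out = [0, 1]
After iteration 3: m = 2, out = [0, 1, 4]
After iteration 4: m = 3, out = [0, 1, 4, 9]
After iteration 5: m = 4, out = [0, 1, 4, 9, 16]
After iteration 6: m = 5, out = [0, 1, 4, 9, 16, 25]
Loop ends.
out[-1] = 25

Final answer: 25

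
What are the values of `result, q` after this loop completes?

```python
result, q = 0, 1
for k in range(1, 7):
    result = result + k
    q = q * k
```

Let's trace through this code step by step.

Initialize: result = 0
Initialize: q = 1
Entering loop: for k in range(1, 7):
After iteration 1: k = 1, result = 1, q = 1
After iteration 2: k = 2, result = 3, q = 2
After iteration 3: k = 3, result = 6, q = 6
After iteration 4: k = 4, result = 10, q = 24
After iteration 5: k = 5, result = 15, q = 120
After iteration 6: k = 6, result = 21, q = 720
Loop ends.

Final answer: 21, 720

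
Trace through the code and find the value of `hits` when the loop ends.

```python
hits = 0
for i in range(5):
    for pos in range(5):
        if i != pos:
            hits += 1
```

Let's trace through this code step by step.

Initialize: hits = 0
Entering loop: for i in range(5):
After iteration 1: i = 0, hits = 4
After iteration 2: i = 1, hits = 8
After iteration 3: i = 2, hits = 12
After iteration 4: i = 3, hits = 16
After iteration 5: i = 4, hits = 20
Loop ends.

Final answer: 20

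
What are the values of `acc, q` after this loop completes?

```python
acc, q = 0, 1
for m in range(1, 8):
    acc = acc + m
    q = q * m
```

Let's trace through this code step by step.

Initialize: acc = 0
Initialize: q = 1
Entering loop: for m in range(1, 8):
After iteration 1: m = 1, acc = 1, q = 1
After iteration 2: m = 2, acc = 3, q = 2
After iteration 3: m = 3, acc = 6, q = 6
After iteration 4: m = 4, acc = 10, q = 24
After iteration 5: m = 5, acc = 15, q = 120
After iteration 6: m = 6, acc = 21, q = 720
After iteration 7: m = 7, acc = 28, q = 5040
Loop ends.

Final answer: 28, 5040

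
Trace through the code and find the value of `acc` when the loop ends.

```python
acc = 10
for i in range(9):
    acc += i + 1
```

Let's trace through this code step by step.

Initialize: acc = 10
Entering loop: for i in range(9):
After iteration 1: i = 0, acc = 11
After iteration 2: i = 1, acc = 13
After iteration 3: i = 2, acc = 16
After iteration 4: i = 3, acc = 20
After iteration 5: i = 4, acc = 25
After iteration 6: i = 5, acc = 31
After iteration 7: i = 6, acc = 38
After iteration 8: i = 7, acc = 46
After iteration 9: i = 8, acc = 55
Loop ends.

Final answer: 55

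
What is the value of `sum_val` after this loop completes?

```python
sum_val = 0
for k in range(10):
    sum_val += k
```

Let's trace through this code step by step.

Initialize: sum_val = 0
Entering loop: for k in range(10):
After iteration 1: k = 0, sum_val = 0
After iteration 2: k = 1, sum_val = 1
After iteration 3: k = 2, sum_val = 3
After iteration 4: k = 3, sum_val = 6
After iteration 5: k = 4, sum_val = 10
After iteration 6: k = 5, sum_val = 15
After iteration 7: k = 6, sum_val = 21
After iteration 8: k = 7, sum_val = 28
After iteration 9: k = 8, sum_val = 36
After iteration 10: k = 9, sum_val = 45
Loop ends.

Final answer: 45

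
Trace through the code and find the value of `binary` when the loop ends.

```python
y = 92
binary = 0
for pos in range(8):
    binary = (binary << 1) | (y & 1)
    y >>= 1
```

Let's trace through this code step by step.

Initialize: y = 92
Initialize: binary = 0
Entering loop: for pos in range(8):
After iteration 1: pos = 0, y = 46, binary = 0
After iteration 2: pos = 1, y = 23, binary = 0
After iteration 3: pos = 2, y = 11, binary = 1
After iteration 4: pos = 3, y = 5, binary = 3
After iteration 5: pos = 4, y = 2, binary = 7
After iteration 6: pos = 5, y = 1, binary = 14
After iteration 7: pos = 6, y = 0, binary = 29
After iteration 8: pos = 7, y = 0, binary = 58
Loop ends.

Final answer: 58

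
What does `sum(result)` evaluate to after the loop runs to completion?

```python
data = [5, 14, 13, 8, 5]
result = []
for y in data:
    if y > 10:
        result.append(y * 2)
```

Let's trace through this code step by step.

Initialize: data = [5, 14, 13, 8, 5]
Initialize: result = []
Entering loop: for y in data:
After iteration 1: y = 5, result = []
After iteration 2: y = 14, result = [28]
After iteration 3: y = 13, result = [28, 26]
After iteration 4: y = 8, result = [28, 26]
After iteration 5: y = 5, result = [28, 26]
Loop ends.
sum(result) = 54

Final answer: 54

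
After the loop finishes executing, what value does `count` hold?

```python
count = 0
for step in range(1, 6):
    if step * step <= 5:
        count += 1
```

Let's trace through this code step by step.

Initialize: count = 0
Entering loop: for step in range(1, 6):
After iteration 1: step = 1, count = 1
After iteration 2: step = 2, count = 2
After iteration 3: step = 3, count = 2
After iteration 4: step = 4, count = 2
After iteration 5: step = 5, count = 2
Loop ends.

Final answer: 2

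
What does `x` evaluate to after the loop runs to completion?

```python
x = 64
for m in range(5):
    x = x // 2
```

Let's trace through this code step by step.

Initialize: x = 64
Entering loop: for m in range(5):
After iteration 1: m = 0, x = 32
After iteration 2: m = 1, x = 16
After iteration 3: m = 2, x = 8
After iteration 4: m = 3, x = 4
After iteration 5: m = 4, x = 2
Loop ends.

Final answer: 2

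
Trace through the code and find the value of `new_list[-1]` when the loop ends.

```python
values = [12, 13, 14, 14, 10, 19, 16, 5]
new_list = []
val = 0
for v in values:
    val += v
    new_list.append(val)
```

Let's trace through this code step by step.

Initialize: values = [12, 13, 14, 14, 10, 19, 16, 5]
Initialize: new_list = []
Initialize: val = 0
Entering loop: for v in values:
After iteration 1: v = 12, new_list = [12], val = 12
After iteration 2: v = 13, new_list = [12, 25], val = 25
After iteration 3: v = 14, new_list = [12, 25, 39], val = 39
After iteration 4: v = 14, new_list = [12, 25, 39, 53], val = 53
After iteration 5: v = 10, new_list = [12, 25, 39, 53, 63], val = 63
After iteration 6: v = 19, new_list = [12, 25, 39, 53, 63, 82], val = 82
After iteration 7: v = 16, new_list = [12, 25, 39, 53, 63, 82, 98], val = 98
After iteration 8: v = 5, new_list = [12, 25, 39, 53, 63, 82, 98, 103], val = 103
Loop ends.
new_list[-1] = 103

Final answer: 103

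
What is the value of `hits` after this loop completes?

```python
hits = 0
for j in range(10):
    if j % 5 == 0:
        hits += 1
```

Let's trace through this code step by step.

Initialize: hits = 0
Entering loop: for j in range(10):
After iteration 1: j = 0, hits = 1
After iteration 2: j = 1, hits = 1
After iteration 3: j = 2, hits = 1
After iteration 4: j = 3, hits = 1
After iteration 5: j = 4, hits = 1
After iteration 6: j = 5, hits = 2
After iteration 7: j = 6, hits = 2
After iteration 8: j = 7, hits = 2
After iteration 9: j = 8, hits = 2
After iteration 10: j = 9, hits = 2
Loop ends.

Final answer: 2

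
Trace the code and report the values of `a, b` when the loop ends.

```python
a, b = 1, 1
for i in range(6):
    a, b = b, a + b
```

Let's trace through this code step by step.

Initialize: a = 1
Initialize: b = 1
Entering loop: for i in range(6):
After iteration 1: i = 0, a = 1, b = 2
After iteration 2: i = 1, a = 2, b = 3
After iteration 3: i = 2, a = 3, b = 5
After iteration 4: i = 3, a = 5, b = 8
After iteration 5: i = 4, a = 8, b = 13
After iteration 6: i = 5, a = 13, b = 21
Loop ends.

Final answer: 13, 21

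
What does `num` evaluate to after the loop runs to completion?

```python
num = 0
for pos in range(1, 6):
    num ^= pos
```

Let's trace through this code step by step.

Initialize: num = 0
Entering loop: for pos in range(1, 6):
After iteration 1: pos = 1, num = 1
After iteration 2: pos = 2, num = 3
After iteration 3: pos = 3, num = 0
After iteration 4: pos = 4, num = 4
After iteration 5: pos = 5, num = 1
Loop ends.

Final answer: 1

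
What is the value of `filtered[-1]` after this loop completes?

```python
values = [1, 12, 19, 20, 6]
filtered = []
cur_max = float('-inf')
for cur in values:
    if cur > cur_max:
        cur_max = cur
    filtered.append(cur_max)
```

Let's trace through this code step by step.

Initialize: values = [1, 12, 19, 20, 6]
Initialize: filtered = []
Initialize: cur_max = -inf
Entering loop: for cur in values:
After iteration 1: cur = 1, filtered = [1], cur_max = 1
After iteration 2: cur = 12, filtered = [1, 12], cur_max = 12
After iteration 3: cur = 19, filtered = [1, 12, 19], cur_max = 19
After iteration 4: cur = 20, filtered = [1, 12, 19, 20], cur_max = 20
After iteration 5: cur = 6, filtered = [1, 12, 19, 20, 20], cur_max = 20
Loop ends.
filtered[-1] = 20

Final answer: 20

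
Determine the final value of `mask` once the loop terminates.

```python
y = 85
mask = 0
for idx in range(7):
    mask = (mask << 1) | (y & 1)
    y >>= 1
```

Let's trace through this code step by step.

Initialize: y = 85
Initialize: mask = 0
Entering loop: for idx in range(7):
After iteration 1: idx = 0, y = 42, mask = 1
After iteration 2: idx = 1, y = 21, mask = 2
After iteration 3: idx = 2, y = 10, mask = 5
After iteration 4: idx = 3, y = 5, mask = 10
After iteration 5: idx = 4, y = 2, mask = 21
After iteration 6: idx = 5, y = 1, mask = 42
After iteration 7: idx = 6, y = 0, mask = 85
Loop ends.

Final answer: 85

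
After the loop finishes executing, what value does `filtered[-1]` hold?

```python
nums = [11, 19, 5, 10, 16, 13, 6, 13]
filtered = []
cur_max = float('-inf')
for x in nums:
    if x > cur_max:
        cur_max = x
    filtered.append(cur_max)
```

Let's trace through this code step by step.

Initialize: nums = [11, 19, 5, 10, 16, 13, 6, 13]
Initialize: filtered = []
Initialize: cur_max = -inf
Entering loop: for x in nums:
After iteration 1: x = 11, filtered = [11], cur_max = 11
After iteration 2: x = 19, filtered = [11, 19], cur_max = 19
After iteration 3: x = 5, filtered = [11, 19, 19], cur_max = 19
After iteration 4: x = 10, filtered = [11, 19, 19, 19], cur_max = 19
After iteration 5: x = 16, filtered = [11, 19, 19, 19, 19], cur_max = 19
After iteration 6: x = 13, filtered = [11, 19, 19, 19, 19, 19], cur_max = 19
After iteration 7: x = 6, filtered = [11, 19, 19, 19, 19, 19, 19], cur_max = 19
After iteration 8: x = 13, filtered = [11, 19, 19, 19, 19, 19, 19, 19], cur_max = 19
Loop ends.
filtered[-1] = 19

Final answer: 19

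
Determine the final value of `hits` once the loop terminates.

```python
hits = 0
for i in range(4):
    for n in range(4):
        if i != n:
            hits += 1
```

Let's trace through this code step by step.

Initialize: hits = 0
Entering loop: for i in range(4):
After iteration 1: i = 0, hits = 3
After iteration 2: i = 1, hits = 6
After iteration 3: i = 2, hits = 9
After iteration 4: i = 3, hits = 12
Loop ends.

Final answer: 12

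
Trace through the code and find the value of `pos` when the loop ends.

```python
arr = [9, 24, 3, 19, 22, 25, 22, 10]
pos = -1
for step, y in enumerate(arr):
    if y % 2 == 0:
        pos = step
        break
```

Let's trace through this code step by step.

Initialize: arr = [9, 24, 3, 19, 22, 25, 22, 10]
Initialize: pos = -1
Entering loop: for step, y in enumerate(arr):
After iteration 1: step = 0, y = 9, pos = -1
After iteration 2: step = 1, y = 24, pos = 1
Loop ends.

Final answer: 1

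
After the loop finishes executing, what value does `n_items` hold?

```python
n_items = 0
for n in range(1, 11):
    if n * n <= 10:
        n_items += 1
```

Let's trace through this code step by step.

Initialize: n_items = 0
Entering loop: for n in range(1, 11):
After iteration 1: n = 1, n_items = 1
After iteration 2: n = 2, n_items = 2
After iteration 3: n = 3, n_items = 3
After iteration 4: n = 4, n_items = 3
After iteration 5: n = 5, n_items = 3
After iteration 6: n = 6, n_items = 3
After iteration 7: n = 7, n_items = 3
After iteration 8: n = 8, n_items = 3
After iteration 9: n = 9, n_items = 3
After iteration 10: n = 10, n_items = 3
Loop ends.

Final answer: 3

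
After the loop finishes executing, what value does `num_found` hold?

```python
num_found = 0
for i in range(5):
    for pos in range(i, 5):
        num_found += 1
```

Let's trace through this code step by step.

Initialize: num_found = 0
Entering loop: for i in range(5):
After iteration 1: i = 0, num_found = 5
After iteration 2: i = 1, num_found = 9
After iteration 3: i = 2, num_found = 12
After iteration 4: i = 3, num_found = 14
After iteration 5: i = 4, num_found = 15
Loop ends.

Final answer: 15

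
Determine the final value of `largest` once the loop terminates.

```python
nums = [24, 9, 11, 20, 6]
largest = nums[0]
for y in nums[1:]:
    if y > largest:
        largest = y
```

Let's trace through this code step by step.

Initialize: nums = [24, 9, 11, 20, 6]
Initialize: largest = 24
Entering loop: for y in nums[1:]:
After iteration 1: y = 9, largest = 24
After iteration 2: y = 11, largest = 24
After iteration 3: y = 20, largest = 24
After iteration 4: y = 6, largest = 24
Loop ends.

Final answer: 24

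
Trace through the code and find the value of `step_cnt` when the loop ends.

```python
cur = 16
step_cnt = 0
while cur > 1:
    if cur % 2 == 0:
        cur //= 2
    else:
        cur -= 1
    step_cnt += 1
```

Let's trace through this code step by step.

Initialize: cur = 16
Initialize: step_cnt = 0
Entering loop: while cur > 1:
After iteration 1: cur = 8, step_cnt = 1
After iteration 2: cur = 4, step_cnt = 2
After iteration 3: cur = 2, step_cnt = 3
After iteration 4: cur = 1, step_cnt = 4
Loop ends.

Final answer: 4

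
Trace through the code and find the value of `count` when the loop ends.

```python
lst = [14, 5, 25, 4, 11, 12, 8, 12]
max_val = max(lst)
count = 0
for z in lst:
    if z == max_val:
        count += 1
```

Let's trace through this code step by step.

Initialize: lst = [14, 5, 25, 4, 11, 12, 8, 12]
Initialize: max_val = 25
Initialize: count = 0
Entering loop: for z in lst:
After iteration 1: z = 14, count = 0
After iteration 2: z = 5, count = 0
After iteration 3: z = 25, count = 1
After iteration 4: z = 4, count = 1
After iteration 5: z = 11, count = 1
After iteration 6: z = 12, count = 1
After iteration 7: z = 8, count = 1
After iteration 8: z = 12, count = 1
Loop ends.

Final answer: 1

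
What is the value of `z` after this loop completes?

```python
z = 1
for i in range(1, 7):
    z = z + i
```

Let's trace through this code step by step.

Initialize: z = 1
Entering loop: for i in range(1, 7):
After iteration 1: i = 1, z = 2
After iteration 2: i = 2, z = 4
After iteration 3: i = 3, z = 7
After iteration 4: i = 4, z = 11
After iteration 5: i = 5, z = 16
After iteration 6: i = 6, z = 22
Loop ends.

Final answer: 22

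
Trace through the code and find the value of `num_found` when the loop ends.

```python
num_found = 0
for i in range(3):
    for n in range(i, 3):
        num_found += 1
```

Let's trace through this code step by step.

Initialize: num_found = 0
Entering loop: for i in range(3):
After iteration 1: i = 0, num_found = 3
After iteration 2: i = 1, num_found = 5
After iteration 3: i = 2, num_found = 6
Loop ends.

Final answer: 6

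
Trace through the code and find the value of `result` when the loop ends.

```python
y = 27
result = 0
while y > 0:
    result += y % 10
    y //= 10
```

Let's trace through this code step by step.

Initialize: y = 27
Initialize: result = 0
Entering loop: while y > 0:
After iteration 1: y = 2, result = 7
After iteration 2: y = 0, result = 9
Loop ends.

Final answer: 9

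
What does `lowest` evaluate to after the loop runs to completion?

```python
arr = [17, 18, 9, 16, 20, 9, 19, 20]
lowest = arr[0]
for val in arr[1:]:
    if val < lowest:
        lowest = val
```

Let's trace through this code step by step.

Initialize: arr = [17, 18, 9, 16, 20, 9, 19, 20]
Initialize: lowest = 17
Entering loop: for val in arr[1:]:
After iteration 1: val = 18, lowest = 17
After iteration 2: val = 9, lowest = 9
After iteration 3: val = 16, lowest = 9
After iteration 4: val = 20, lowest = 9
After iteration 5: val = 9, lowest = 9
After iteration 6: val = 19, lowest = 9
After iteration 7: val = 20, lowest = 9
Loop ends.

Final answer: 9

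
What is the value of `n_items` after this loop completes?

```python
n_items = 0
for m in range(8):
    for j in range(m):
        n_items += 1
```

Let's trace through this code step by step.

Initialize: n_items = 0
Entering loop: for m in range(8):
After iteration 1: m = 0, n_items = 0
After iteration 2: m = 1, n_items = 1, j = 0
After iteration 3: m = 2, n_items = 3, j = 1
After iteration 4: m = 3, n_items = 6, j = 2
After iteration 5: m = 4, n_items = 10, j = 3
After iteration 6: m = 5, n_items = 15, j = 4
After iteration 7: m = 6, n_items = 21, j = 5
After iteration 8: m = 7, n_items = 28, j = 6
Loop ends.

Final answer: 28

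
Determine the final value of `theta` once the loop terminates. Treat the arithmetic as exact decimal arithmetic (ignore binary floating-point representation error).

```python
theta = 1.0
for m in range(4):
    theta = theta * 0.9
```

Let's trace through this code step by step.

Initialize: theta = 1.0
Entering loop: for m in range(4):
After iteration 1: m = 0, theta = 0.9
After iteration 2: m = 1, theta = 0.81
After iteration 3: m = 2, theta = 0.729
After iteration 4: m = 3, theta = 0.6561
Loop ends.

Final answer: 0.6561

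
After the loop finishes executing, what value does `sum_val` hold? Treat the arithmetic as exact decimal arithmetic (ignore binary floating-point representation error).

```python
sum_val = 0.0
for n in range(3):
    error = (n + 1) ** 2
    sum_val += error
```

Let's trace through this code step by step.

Initialize: sum_val = 0.0
Entering loop: for n in range(3):
After iteration 1: n = 0, sum_val = 1.0, error = 1
After iteration 2: n = 1, sum_val = 5.0, error = 4
After iteration 3: n = 2, sum_val = 14.0, error = 9
Loop ends.

Final answer: 14.0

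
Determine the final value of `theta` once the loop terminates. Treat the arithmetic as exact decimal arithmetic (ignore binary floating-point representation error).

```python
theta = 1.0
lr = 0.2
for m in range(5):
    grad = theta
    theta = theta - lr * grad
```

Let's trace through this code step by step.

Initialize: theta = 1.0
Initialize: lr = 0.2
Entering loop: for m in range(5):
After iteration 1: m = 0, theta = 0.8, grad = 1.0
After iteration 2: m = 1, theta = 0.64, grad = 0.8
After iteration 3: m = 2, theta = 0.512, grad = 0.64
After iteration 4: m = 3, theta = 0.4096, grad = 0.512
After iteration 5: m = 4, theta = 0.32768, grad = 0.4096
Loop ends.

Final answer: 0.32768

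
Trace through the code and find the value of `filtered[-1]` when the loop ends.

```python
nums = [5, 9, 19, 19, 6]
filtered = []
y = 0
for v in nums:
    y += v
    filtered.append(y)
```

Let's trace through this code step by step.

Initialize: nums = [5, 9, 19, 19, 6]
Initialize: filtered = []
Initialize: y = 0
Entering loop: for v in nums:
After iteration 1: v = 5, filtered = [5], y = 5
After iteration 2: v = 9, filtered = [5, 14], y = 14
After iteration 3: v = 19, filtered = [5, 14, 33], y = 33
After iteration 4: v = 19, filtered = [5, 14, 33, 52], y = 52
After iteration 5: v = 6, filtered = [5, 14, 33, 52, 58], y = 58
Loop ends.
filtered[-1] = 58

Final answer: 58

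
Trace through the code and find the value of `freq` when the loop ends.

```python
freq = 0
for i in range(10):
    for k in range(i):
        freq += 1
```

Let's trace through this code step by step.

Initialize: freq = 0
Entering loop: for i in range(10):
After iteration 1: i = 0, freq = 0
After iteration 2: i = 1, freq = 1, k = 0
After iteration 3: i = 2, freq = 3, k = 1
After iteration 4: i = 3, freq = 6, k = 2
After iteration 5: i = 4, freq = 10, k = 3
After iteration 6: i = 5, freq = 15, k = 4
After iteration 7: i = 6, freq = 21, k = 5
After iteration 8: i = 7, freq = 28, k = 6
After iteration 9: i = 8, freq = 36, k = 7
After iteration 10: i = 9, freq = 45, k = 8
Loop ends.

Final answer: 45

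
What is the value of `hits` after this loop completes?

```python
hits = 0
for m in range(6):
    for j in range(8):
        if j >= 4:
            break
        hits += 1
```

Let's trace through this code step by step.

Initialize: hits = 0
Entering loop: for m in range(6):
After iteration 1: m = 0, hits = 4
After iteration 2: m = 1, hits = 8
After iteration 3: m = 2, hits = 12
After iteration 4: m = 3, hits = 16
After iteration 5: m = 4, hits = 20
After iteration 6: m = 5, hits = 24
Loop ends.

Final answer: 24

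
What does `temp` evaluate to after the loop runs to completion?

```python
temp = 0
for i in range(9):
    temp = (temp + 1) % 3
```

Let's trace through this code step by step.

Initialize: temp = 0
Entering loop: for i in range(9):
After iteration 1: i = 0, temp = 1
After iteration 2: i = 1, temp = 2
After iteration 3: i = 2, temp = 0
After iteration 4: i = 3, temp = 1
After iteration 5: i = 4, temp = 2
After iteration 6: i = 5, temp = 0
After iteration 7: i = 6, temp = 1
After iteration 8: i = 7, temp = 2
After iteration 9: i = 8, temp = 0
Loop ends.

Final answer: 0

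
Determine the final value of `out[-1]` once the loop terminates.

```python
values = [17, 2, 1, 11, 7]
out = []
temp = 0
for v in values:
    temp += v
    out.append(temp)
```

Let's trace through this code step by step.

Initialize: values = [17, 2, 1, 11, 7]
Initialize: out = []
Initialize: temp = 0
Entering loop: for v in values:
After iteration 1: v = 17, out = [17], temp = 17
After iteration 2: v = 2, out = [17, 19], temp = 19
After iteration 3: v = 1, out = [17, 19, 20], temp = 20
After iteration 4: v = 11, out = [17, 19, 20, 31], temp = 31
After iteration 5: v = 7, out = [17, 19, 20, 31, 38], temp = 38
Loop ends.
out[-1] = 38

Final answer: 38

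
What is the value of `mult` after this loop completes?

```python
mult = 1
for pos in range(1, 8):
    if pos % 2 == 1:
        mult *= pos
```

Let's trace through this code step by step.

Initialize: mult = 1
Entering loop: for pos in range(1, 8):
After iteration 1: pos = 1, mult = 1
After iteration 2: pos = 2, mult = 1
After iteration 3: pos = 3, mult = 3
After iteration 4: pos = 4, mult = 3
After iteration 5: pos = 5, mult = 15
After iteration 6: pos = 6, mult = 15
After iteration 7: pos = 7, mult = 105
Loop ends.

Final answer: 105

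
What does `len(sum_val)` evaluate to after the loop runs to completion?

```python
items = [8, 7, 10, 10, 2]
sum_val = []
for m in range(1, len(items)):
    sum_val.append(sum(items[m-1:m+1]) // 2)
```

Let's trace through this code step by step.

Initialize: items = [8, 7, 10, 10, 2]
Initialize: sum_val = []
Entering loop: for m in range(1, len(items)):
After iteration 1: m = 1, sum_val = [7]
After iteration 2: m = 2, sum_val = [7, 8]
After iteration 3: m = 3, sum_val = [7, 8, 10]
After iteration 4: m = 4, sum_val = [7, 8, 10, 6]
Loop ends.
len(sum_val) = 4

Final answer: 4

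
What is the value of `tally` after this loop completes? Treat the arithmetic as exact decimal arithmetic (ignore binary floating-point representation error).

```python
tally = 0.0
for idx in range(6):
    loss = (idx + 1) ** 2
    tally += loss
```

Let's trace through this code step by step.

Initialize: tally = 0.0
Entering loop: for idx in range(6):
After iteration 1: idx = 0, tally = 1.0, loss = 1
After iteration 2: idx = 1, tally = 5.0, loss = 4
After iteration 3: idx = 2, tally = 14.0, loss = 9
After iteration 4: idx = 3, tally = 30.0, loss = 16
After iteration 5: idx = 4, tally = 55.0, loss = 25
After iteration 6: idx = 5, tally = 91.0, loss = 36
Loop ends.

Final answer: 91.0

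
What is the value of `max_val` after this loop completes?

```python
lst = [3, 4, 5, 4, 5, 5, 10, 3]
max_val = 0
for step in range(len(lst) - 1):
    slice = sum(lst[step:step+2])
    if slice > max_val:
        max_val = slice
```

Let's trace through this code step by step.

Initialize: lst = [3, 4, 5, 4, 5, 5, 10, 3]
Initialize: max_val = 0
Entering loop: for step in range(len(lst) - 1):
After iteration 1: step = 0, max_val = 7, slice = 7
After iteration 2: step = 1, max_val = 9, slice = 9
After iteration 3: step = 2, max_val = 9, slice = 9
After iteration 4: step = 3, max_val = 9, slice = 9
After iteration 5: step = 4, max_val = 10, slice = 10
After iteration 6: step = 5, max_val = 15, slice = 15
After iteration 7: step = 6, max_val = 15, slice = 13
Loop ends.

Final answer: 15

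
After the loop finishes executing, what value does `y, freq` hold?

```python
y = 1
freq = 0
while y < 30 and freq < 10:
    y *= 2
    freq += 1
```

Let's trace through this code step by step.

Initialize: y = 1
Initialize: freq = 0
Entering loop: while y < 30 and freq < 10:
After iteration 1: y = 2, freq = 1
After iteration 2: y = 4, freq = 2
After iteration 3: y = 8, freq = 3
After iteration 4: y = 16, freq = 4
After iteration 5: y = 32, freq = 5
Loop ends.

Final answer: 32, 5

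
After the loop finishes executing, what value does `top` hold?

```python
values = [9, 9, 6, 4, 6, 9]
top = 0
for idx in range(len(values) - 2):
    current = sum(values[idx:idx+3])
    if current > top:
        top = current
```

Let's trace through this code step by step.

Initialize: values = [9, 9, 6, 4, 6, 9]
Initialize: top = 0
Entering loop: for idx in range(len(values) - 2):
After iteration 1: idx = 0, top = 24, current = 24
After iteration 2: idx = 1, top = 24, current = 19
After iteration 3: idx = 2, top = 24, current = 16
After iteration 4: idx = 3, top = 24, current = 19
Loop ends.

Final answer: 24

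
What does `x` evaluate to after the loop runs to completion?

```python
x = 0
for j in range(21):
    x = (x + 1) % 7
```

Let's trace through this code step by step.

Initialize: x = 0
Entering loop: for j in range(21):
After iteration 1: j = 0, x = 1
After iteration 2: j = 1, x = 2
After iteration 3: j = 2, x = 3
After iteration 4: j = 3, x = 4
After iteration 5: j = 4, x = 5
After iteration 6: j = 5, x = 6
After iteration 7: j = 6, x = 0
After iteration 8: j = 7, x = 1
After iteration 9: j = 8, x = 2
After iteration 10: j = 9, x = 3
After iteration 11: j = 10, x = 4
After iteration 12: j = 11, x = 5
After iteration 13: j = 12, x = 6
After iteration 14: j = 13, x = 0
After iteration 15: j = 14, x = 1
After iteration 16: j = 15, x = 2
After iteration 17: j = 16, x = 3
After iteration 18: j = 17, x = 4
After iteration 19: j = 18, x = 5
After iteration 20: j = 19, x = 6
After iteration 21: j = 20, x = 0
Loop ends.

Final answer: 0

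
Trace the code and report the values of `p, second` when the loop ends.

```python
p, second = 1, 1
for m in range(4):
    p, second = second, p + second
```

Let's trace through this code step by step.

Initialize: p = 1
Initialize: second = 1
Entering loop: for m in range(4):
After iteration 1: m = 0, p = 1, second = 2
After iteration 2: m = 1, p = 2, second = 3
After iteration 3: m = 2, p = 3, second = 5
After iteration 4: m = 3, p = 5, second = 8
Loop ends.

Final answer: 5, 8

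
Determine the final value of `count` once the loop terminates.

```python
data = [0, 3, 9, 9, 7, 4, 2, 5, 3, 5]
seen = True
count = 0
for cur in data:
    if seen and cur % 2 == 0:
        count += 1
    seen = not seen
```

Let's trace through this code step by step.

Initialize: data = [0, 3, 9, 9, 7, 4, 2, 5, 3, 5]
Initialize: seen = True
Initialize: count = 0
Entering loop: for cur in data:
After iteration 1: cur = 0, seen = False, count = 1
After iteration 2: cur = 3, seen = True, count = 1
After iteration 3: cur = 9, seen = False, count = 1
After iteration 4: cur = 9, seen = True, count = 1
After iteration 5: cur = 7, seen = False, count = 1
After iteration 6: cur = 4, seen = True, count = 1
After iteration 7: cur = 2, seen = False, count = 2
After iteration 8: cur = 5, seen = True, count = 2
After iteration 9: cur = 3, seen = False, count = 2
After iteration 10: cur = 5, seen = True, count = 2
Loop ends.

Final answer: 2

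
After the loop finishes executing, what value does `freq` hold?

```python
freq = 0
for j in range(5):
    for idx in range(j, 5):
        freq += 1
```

Let's trace through this code step by step.

Initialize: freq = 0
Entering loop: for j in range(5):
After iteration 1: j = 0, freq = 5
After iteration 2: j = 1, freq = 9
After iteration 3: j = 2, freq = 12
After iteration 4: j = 3, freq = 14
After iteration 5: j = 4, freq = 15
Loop ends.

Final answer: 15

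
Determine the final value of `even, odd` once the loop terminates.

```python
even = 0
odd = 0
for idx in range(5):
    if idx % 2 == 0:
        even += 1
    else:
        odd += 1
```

Let's trace through this code step by step.

Initialize: even = 0
Initialize: odd = 0
Entering loop: for idx in range(5):
After iteration 1: idx = 0, even = 1, odd = 0
After iteration 2: idx = 1, even = 1, odd = 1
After iteration 3: idx = 2, even = 2, odd = 1
After iteration 4: idx = 3, even = 2, odd = 2
After iteration 5: idx = 4, even = 3, odd = 2
Loop ends.

Final answer: 3, 2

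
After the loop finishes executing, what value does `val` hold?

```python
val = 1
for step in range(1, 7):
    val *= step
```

Let's trace through this code step by step.

Initialize: val = 1
Entering loop: for step in range(1, 7):
After iteration 1: step = 1, val = 1
After iteration 2: step = 2, val = 2
After iteration 3: step = 3, val = 6
After iteration 4: step = 4, val = 24
After iteration 5: step = 5, val = 120
After iteration 6: step = 6, val = 720
Loop ends.

Final answer: 720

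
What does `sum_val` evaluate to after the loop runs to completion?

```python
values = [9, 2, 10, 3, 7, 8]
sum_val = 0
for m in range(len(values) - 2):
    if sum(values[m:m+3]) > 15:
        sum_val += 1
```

Let's trace through this code step by step.

Initialize: values = [9, 2, 10, 3, 7, 8]
Initialize: sum_val = 0
Entering loop: for m in range(len(values) - 2):
After iteration 1: m = 0, sum_val = 1
After iteration 2: m = 1, sum_val = 1
After iteration 3: m = 2, sum_val = 2
After iteration 4: m = 3, sum_val = 3
Loop ends.

Final answer: 3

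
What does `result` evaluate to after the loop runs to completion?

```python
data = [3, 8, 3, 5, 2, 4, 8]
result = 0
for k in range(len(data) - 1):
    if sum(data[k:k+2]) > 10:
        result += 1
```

Let's trace through this code step by step.

Initialize: data = [3, 8, 3, 5, 2, 4, 8]
Initialize: result = 0
Entering loop: for k in range(len(data) - 1):
After iteration 1: k = 0, result = 1
After iteration 2: k = 1, result = 2
After iteration 3: k = 2, result = 2
After iteration 4: k = 3, result = 2
After iteration 5: k = 4, result = 2
After iteration 6: k = 5, result = 3
Loop ends.

Final answer: 3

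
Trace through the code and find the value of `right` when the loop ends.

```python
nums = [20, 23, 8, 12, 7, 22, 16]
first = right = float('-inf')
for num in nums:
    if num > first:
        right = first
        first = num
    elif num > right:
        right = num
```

Let's trace through this code step by step.

Initialize: nums = [20, 23, 8, 12, 7, 22, 16]
Initialize: first = -inf
Initialize: right = -inf
Entering loop: for num in nums:
After iteration 1: num = 20, first = 20, right = -inf
After iteration 2: num = 23, first = 23, right = 20
After iteration 3: num = 8, first = 23, right = 20
After iteration 4: num = 12, first = 23, right = 20
After iteration 5: num = 7, first = 23, right = 20
After iteration 6: num = 22, first = 23, right = 22
After iteration 7: num = 16, first = 23, right = 22
Loop ends.

Final answer: 22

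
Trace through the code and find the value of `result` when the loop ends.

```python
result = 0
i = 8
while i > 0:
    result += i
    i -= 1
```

Let's trace through this code step by step.

Initialize: result = 0
Initialize: i = 8
Entering loop: while i > 0:
After iteration 1: result = 8, i = 7
After iteration 2: result = 15, i = 6
After iteration 3: result = 21, i = 5
After iteration 4: result = 26, i = 4
After iteration 5: result = 30, i = 3
After iteration 6: result = 33, i = 2
After iteration 7: result = 35, i = 1
After iteration 8: result = 36, i = 0
Loop ends.

Final answer: 36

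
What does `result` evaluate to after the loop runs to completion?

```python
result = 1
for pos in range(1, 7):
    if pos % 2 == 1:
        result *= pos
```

Let's trace through this code step by step.

Initialize: result = 1
Entering loop: for pos in range(1, 7):
After iteration 1: pos = 1, result = 1
After iteration 2: pos = 2, result = 1
After iteration 3: pos = 3, result = 3
After iteration 4: pos = 4, result = 3
After iteration 5: pos = 5, result = 15
After iteration 6: pos = 6, result = 15
Loop ends.

Final answer: 15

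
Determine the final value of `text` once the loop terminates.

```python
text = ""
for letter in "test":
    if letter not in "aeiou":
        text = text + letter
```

Let's trace through this code step by step.

Initialize: text = ''
Entering loop: for letter in "test":
After iteration 1: letter = 't', text = 't'
After iteration 2: letter = 'e', text = 't'
After iteration 3: letter = 's', text = 'ts'
After iteration 4: letter = 't', text = 'tst'
Loop ends.

Final answer: 'tst'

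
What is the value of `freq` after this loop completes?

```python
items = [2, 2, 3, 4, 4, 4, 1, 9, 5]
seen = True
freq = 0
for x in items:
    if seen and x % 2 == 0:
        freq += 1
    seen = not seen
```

Let's trace through this code step by step.

Initialize: items = [2, 2, 3, 4, 4, 4, 1, 9, 5]
Initialize: seen = True
Initialize: freq = 0
Entering loop: for x in items:
After iteration 1: x = 2, seen = False, freq = 1
After iteration 2: x = 2, seen = True, freq = 1
After iteration 3: x = 3, seen = False, freq = 1
After iteration 4: x = 4, seen = True, freq = 1
After iteration 5: x = 4, seen = False, freq = 2
After iteration 6: x = 4, seen = True, freq = 2
After iteration 7: x = 1, seen = False, freq = 2
After iteration 8: x = 9, seen = True, freq = 2
After iteration 9: x = 5, seen = False, freq = 2
Loop ends.

Final answer: 2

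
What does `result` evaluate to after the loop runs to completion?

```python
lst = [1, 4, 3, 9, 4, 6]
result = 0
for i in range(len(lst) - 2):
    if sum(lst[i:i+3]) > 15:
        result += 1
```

Let's trace through this code step by step.

Initialize: lst = [1, 4, 3, 9, 4, 6]
Initialize: result = 0
Entering loop: for i in range(len(lst) - 2):
After iteration 1: i = 0, result = 0
After iteration 2: i = 1, result = 1
After iteration 3: i = 2, result = 2
After iteration 4: i = 3, result = 3
Loop ends.

Final answer: 3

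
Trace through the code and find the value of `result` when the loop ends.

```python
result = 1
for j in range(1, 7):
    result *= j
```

Let's trace through this code step by step.

Initialize: result = 1
Entering loop: for j in range(1, 7):
After iteration 1: j = 1, result = 1
After iteration 2: j = 2, result = 2
After iteration 3: j = 3, result = 6
After iteration 4: j = 4, result = 24
After iteration 5: j = 5, result = 120
After iteration 6: j = 6, result = 720
Loop ends.

Final answer: 720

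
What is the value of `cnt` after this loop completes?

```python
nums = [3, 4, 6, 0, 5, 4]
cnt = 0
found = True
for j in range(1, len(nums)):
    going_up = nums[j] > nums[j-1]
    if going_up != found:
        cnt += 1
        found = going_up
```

Let's trace through this code step by step.

Initialize: nums = [3, 4, 6, 0, 5, 4]
Initialize: cnt = 0
Initialize: found = True
Entering loop: for j in range(1, len(nums)):
After iteration 1: j = 1, cnt = 0, found = True, going_up = True
After iteration 2: j = 2, cnt = 0, found = True, going_up = True
After iteration 3: j = 3, cnt = 1, found = False, going_up = False
After iteration 4: j = 4, cnt = 2, found = True, going_up = True
After iteration 5: j = 5, cnt = 3, found = False, going_up = False
Loop ends.

Final answer: 3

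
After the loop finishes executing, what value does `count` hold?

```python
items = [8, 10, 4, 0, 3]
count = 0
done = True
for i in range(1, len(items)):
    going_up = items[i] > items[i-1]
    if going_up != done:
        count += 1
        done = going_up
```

Let's trace through this code step by step.

Initialize: items = [8, 10, 4, 0, 3]
Initialize: count = 0
Initialize: done = True
Entering loop: for i in range(1, len(items)):
After iteration 1: i = 1, count = 0, done = True, going_up = True
After iteration 2: i = 2, count = 1, done = False, going_up = False
After iteration 3: i = 3, count = 1, done = False, going_up = False
After iteration 4: i = 4, count = 2, done = True, going_up = True
Loop ends.

Final answer: 2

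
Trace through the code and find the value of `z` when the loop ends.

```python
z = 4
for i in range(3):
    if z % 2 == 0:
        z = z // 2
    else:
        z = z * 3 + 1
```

Let's trace through this code step by step.

Initialize: z = 4
Entering loop: for i in range(3):
After iteration 1: i = 0, z = 2
After iteration 2: i = 1, z = 1
After iteration 3: i = 2, z = 4
Loop ends.

Final answer: 4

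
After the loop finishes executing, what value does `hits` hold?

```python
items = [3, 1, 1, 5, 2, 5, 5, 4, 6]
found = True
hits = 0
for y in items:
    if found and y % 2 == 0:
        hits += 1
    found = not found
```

Let's trace through this code step by step.

Initialize: items = [3, 1, 1, 5, 2, 5, 5, 4, 6]
Initialize: found = True
Initialize: hits = 0
Entering loop: for y in items:
After iteration 1: y = 3, found = False, hits = 0
After iteration 2: y = 1, found = True, hits = 0
After iteration 3: y = 1, found = False, hits = 0
After iteration 4: y = 5, found = True, hits = 0
After iteration 5: y = 2, found = False, hits = 1
After iteration 6: y = 5, found = True, hits = 1
After iteration 7: y = 5, found = False, hits = 1
After iteration 8: y = 4, found = True, hits = 1
After iteration 9: y = 6, found = False, hits = 2
Loop ends.

Final answer: 2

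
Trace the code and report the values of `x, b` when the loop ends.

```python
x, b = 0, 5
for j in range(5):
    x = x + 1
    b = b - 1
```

Let's trace through this code step by step.

Initialize: x = 0
Initialize: b = 5
Entering loop: for j in range(5):
After iteration 1: j = 0, x = 1, b = 4
After iteration 2: j = 1, x = 2, b = 3
After iteration 3: j = 2, x = 3, b = 2
After iteration 4: j = 3, x = 4, b = 1
After iteration 5: j = 4, x = 5, b = 0
Loop ends.

Final answer: 5, 0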